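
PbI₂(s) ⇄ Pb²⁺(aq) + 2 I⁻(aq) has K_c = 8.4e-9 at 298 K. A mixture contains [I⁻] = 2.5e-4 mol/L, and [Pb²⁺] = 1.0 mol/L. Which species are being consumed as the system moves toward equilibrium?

Pb²⁺, I⁻ (products)

(PbI₂ is a pure solid — omitted from Q_c.)
Q_c = [Pb²⁺]·[I⁻]² = (1.0)·(2.5e-4)² = 6.2e-8
Q_c = 6.2e-8 > K_c = 8.4e-9: net reverse reaction.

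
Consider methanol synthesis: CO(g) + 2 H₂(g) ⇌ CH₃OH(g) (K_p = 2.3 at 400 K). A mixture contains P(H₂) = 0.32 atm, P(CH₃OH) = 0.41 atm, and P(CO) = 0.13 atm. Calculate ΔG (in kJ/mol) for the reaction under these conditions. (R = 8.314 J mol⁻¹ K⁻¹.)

Q_p = P(CH₃OH) / (P(CO)·P(H₂)²) = (0.41) / ((0.13)·(0.32)²) = 30.8
ΔG = RT ln(Q_p/K_p) = (8.314 J mol⁻¹ K⁻¹)(400 K) × ln(30.8/2.3)
   = (3.326 kJ/mol)(2.595) = 8.63 kJ/mol
ΔG > 0, so the forward reaction is non-spontaneous (proceeds in reverse).

ΔG = 8.63 kJ/mol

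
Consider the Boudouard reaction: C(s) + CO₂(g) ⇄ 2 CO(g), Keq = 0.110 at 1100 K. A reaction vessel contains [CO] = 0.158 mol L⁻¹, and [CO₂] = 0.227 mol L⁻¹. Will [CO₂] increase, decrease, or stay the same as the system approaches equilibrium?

(C is a pure solid — omitted from Q.)
Q = [CO]² / [CO₂] = (0.158)² / (0.227) = 0.110
Q = 0.110 = Keq; the system is at equilibrium.

stay the same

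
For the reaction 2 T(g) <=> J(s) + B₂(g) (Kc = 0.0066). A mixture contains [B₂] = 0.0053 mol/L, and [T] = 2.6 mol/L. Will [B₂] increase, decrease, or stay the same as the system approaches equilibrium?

increase

(J is a pure solid — omitted from Qc.)
Qc = [B₂] / [T]² = (0.0053) / (2.6)² = 7.8×10⁻⁴
Qc = 7.8×10⁻⁴ < Kc = 0.0066: net forward reaction.
B₂ is a product, so it increases.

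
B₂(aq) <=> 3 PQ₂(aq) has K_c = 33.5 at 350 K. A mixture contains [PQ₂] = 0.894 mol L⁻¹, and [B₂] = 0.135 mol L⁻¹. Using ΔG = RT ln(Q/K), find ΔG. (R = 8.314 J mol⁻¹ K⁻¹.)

Q_c = [PQ₂]³ / [B₂] = (0.894)³ / (0.135) = 5.29
ΔG = RT ln(Q_c/K_c) = (8.314 J mol⁻¹ K⁻¹)(350 K) × ln(5.29/33.5)
   = (2.910 kJ/mol)(-1.846) = -5.37 kJ/mol
ΔG < 0, so the forward reaction is spontaneous (proceeds forward).

ΔG = -5.37 kJ/mol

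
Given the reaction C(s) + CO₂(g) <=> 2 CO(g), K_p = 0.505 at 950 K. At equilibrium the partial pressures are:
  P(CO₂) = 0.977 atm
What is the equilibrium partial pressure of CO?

(C is a pure solid — omitted from K_p.)
At equilibrium, K_p = P(CO)² / P(CO₂) = 0.505.
(P(CO))² / (0.977) = 0.505
P(CO)² = 0.493 ⇒ P(CO) = 0.702 atm

P(CO) = 0.702 atm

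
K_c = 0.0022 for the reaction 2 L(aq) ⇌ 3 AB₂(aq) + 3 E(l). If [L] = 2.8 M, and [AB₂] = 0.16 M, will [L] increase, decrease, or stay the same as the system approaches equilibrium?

(E is a pure liquid — omitted from Q_c.)
Q_c = [AB₂]³ / [L]² = (0.16)³ / (2.8)² = 5.2e-4
Q_c = 5.2e-4 < K_c = 0.0022: net forward reaction.
L is a reactant, so it decreases.

decrease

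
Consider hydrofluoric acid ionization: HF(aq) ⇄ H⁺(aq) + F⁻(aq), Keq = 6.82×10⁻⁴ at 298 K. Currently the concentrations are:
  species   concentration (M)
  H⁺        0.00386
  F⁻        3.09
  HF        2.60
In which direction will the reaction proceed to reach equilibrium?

Q = [H⁺]·[F⁻] / [HF] = (0.00386)·(3.09) / (2.60) = 0.00459
Q = 0.00459 > Keq = 6.82×10⁻⁴, so the reverse reaction proceeds.

to the left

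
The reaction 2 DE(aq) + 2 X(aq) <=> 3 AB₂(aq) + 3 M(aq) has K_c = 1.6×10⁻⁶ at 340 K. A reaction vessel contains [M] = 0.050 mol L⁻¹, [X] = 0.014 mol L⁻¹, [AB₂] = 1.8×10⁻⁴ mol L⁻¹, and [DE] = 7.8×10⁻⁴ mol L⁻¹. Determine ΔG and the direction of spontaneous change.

ΔG = 3.79 kJ/mol; the forward reaction is non-spontaneous

Q_c = [AB₂]³·[M]³ / ([DE]²·[X]²) = (1.8×10⁻⁴)³·(0.050)³ / ((7.8×10⁻⁴)²·(0.014)²) = 6.11×10⁻⁶
ΔG = RT ln(Q_c/K_c) = (8.314 J mol⁻¹ K⁻¹)(340 K) × ln(6.11×10⁻⁶/1.6×10⁻⁶)
   = (2.827 kJ/mol)(1.340) = 3.79 kJ/mol
ΔG > 0, so the forward reaction is non-spontaneous (proceeds in reverse).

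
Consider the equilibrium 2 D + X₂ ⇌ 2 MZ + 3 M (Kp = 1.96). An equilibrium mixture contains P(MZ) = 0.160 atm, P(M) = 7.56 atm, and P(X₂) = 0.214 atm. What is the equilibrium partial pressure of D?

At equilibrium, Kp = P(MZ)²·P(M)³ / (P(D)²·P(X₂)) = 1.96.
(0.160)²·(7.56)³ / ((P(D))²·(0.214)) = 1.96
P(D)² = 26.4 ⇒ P(D) = 5.14 atm

P(D) = 5.14 atm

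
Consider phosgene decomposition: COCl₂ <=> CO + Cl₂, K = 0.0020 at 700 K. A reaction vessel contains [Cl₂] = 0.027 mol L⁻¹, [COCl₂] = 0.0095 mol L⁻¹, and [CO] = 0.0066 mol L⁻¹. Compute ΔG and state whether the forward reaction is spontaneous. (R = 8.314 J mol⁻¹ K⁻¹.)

ΔG = 13.0 kJ/mol; the forward reaction is non-spontaneous

Q = [CO]·[Cl₂] / [COCl₂] = (0.0066)·(0.027) / (0.0095) = 0.0188
ΔG = RT ln(Q/K) = (8.314 J mol⁻¹ K⁻¹)(700 K) × ln(0.0188/0.0020)
   = (5.820 kJ/mol)(2.241) = 13.0 kJ/mol
ΔG > 0, so the forward reaction is non-spontaneous (proceeds in reverse).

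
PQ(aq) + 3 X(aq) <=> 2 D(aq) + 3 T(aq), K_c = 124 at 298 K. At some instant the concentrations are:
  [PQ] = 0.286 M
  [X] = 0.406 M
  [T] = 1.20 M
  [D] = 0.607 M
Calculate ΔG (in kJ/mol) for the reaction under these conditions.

ΔG = -3.26 kJ/mol

Q_c = [D]²·[T]³ / ([PQ]·[X]³) = (0.607)²·(1.20)³ / ((0.286)·(0.406)³) = 33.3
ΔG = RT ln(Q_c/K_c) = (8.314 J mol⁻¹ K⁻¹)(298 K) × ln(33.3/124)
   = (2.478 kJ/mol)(-1.315) = -3.26 kJ/mol
ΔG < 0, so the forward reaction is spontaneous (proceeds forward).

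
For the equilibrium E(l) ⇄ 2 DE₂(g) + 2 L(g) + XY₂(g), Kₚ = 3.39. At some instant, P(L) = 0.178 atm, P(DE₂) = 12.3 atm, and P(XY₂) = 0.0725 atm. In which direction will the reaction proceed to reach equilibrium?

(E is a pure liquid — omitted from Qₚ.)
Qₚ = P(DE₂)²·P(L)²·P(XY₂) = (12.3)²·(0.178)²·(0.0725) = 0.348
Qₚ = 0.348 < Kₚ = 3.39, so the forward reaction proceeds.

forward (toward products)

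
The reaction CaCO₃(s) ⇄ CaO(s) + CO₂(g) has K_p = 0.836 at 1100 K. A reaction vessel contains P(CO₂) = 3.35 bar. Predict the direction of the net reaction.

in the reverse direction

(CaCO₃, CaO are pure solids — omitted from Q_p.)
Q_p = P(CO₂) = 3.35
Q_p = 3.35 > K_p = 0.836, so the reverse reaction proceeds.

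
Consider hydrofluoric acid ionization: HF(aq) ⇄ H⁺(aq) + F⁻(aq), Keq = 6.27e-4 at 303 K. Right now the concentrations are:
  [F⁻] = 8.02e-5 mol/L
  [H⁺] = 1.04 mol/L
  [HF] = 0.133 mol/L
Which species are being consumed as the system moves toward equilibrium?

none (at equilibrium)

Q = [H⁺]·[F⁻] / [HF] = (1.04)·(8.02e-5) / (0.133) = 6.27e-4
Q = 6.27e-4 = Keq; the system is at equilibrium.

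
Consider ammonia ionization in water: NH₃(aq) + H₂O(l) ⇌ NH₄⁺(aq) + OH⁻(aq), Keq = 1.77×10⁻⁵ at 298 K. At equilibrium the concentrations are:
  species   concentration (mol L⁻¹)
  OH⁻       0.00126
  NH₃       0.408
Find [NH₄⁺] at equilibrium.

[NH₄⁺] = 0.00573 mol L⁻¹

(H₂O is a pure liquid — omitted from Keq.)
At equilibrium, Keq = [NH₄⁺]·[OH⁻] / [NH₃] = 1.77×10⁻⁵.
([NH₄⁺])·(0.00126) / (0.408) = 1.77×10⁻⁵
[NH₄⁺] = 0.00573 mol L⁻¹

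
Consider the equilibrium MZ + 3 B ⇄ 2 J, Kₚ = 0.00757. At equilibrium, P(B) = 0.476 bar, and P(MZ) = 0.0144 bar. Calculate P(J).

At equilibrium, Kₚ = P(J)² / (P(MZ)·P(B)³) = 0.00757.
(P(J))² / ((0.0144)·(0.476)³) = 0.00757
P(J)² = 1.18×10⁻⁵ ⇒ P(J) = 0.00343 bar

P(J) = 0.00343 bar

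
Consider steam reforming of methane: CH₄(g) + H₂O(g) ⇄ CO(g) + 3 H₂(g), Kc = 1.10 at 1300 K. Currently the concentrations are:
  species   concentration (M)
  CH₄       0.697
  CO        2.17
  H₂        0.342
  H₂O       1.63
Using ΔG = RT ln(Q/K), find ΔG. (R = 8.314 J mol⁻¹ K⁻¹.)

Qc = [CO]·[H₂]³ / ([CH₄]·[H₂O]) = (2.17)·(0.342)³ / ((0.697)·(1.63)) = 0.0764
ΔG = RT ln(Qc/Kc) = (8.314 J mol⁻¹ K⁻¹)(1300 K) × ln(0.0764/1.10)
   = (10.81 kJ/mol)(-2.667) = -28.8 kJ/mol
ΔG < 0, so the forward reaction is spontaneous (proceeds forward).

ΔG = -28.8 kJ/mol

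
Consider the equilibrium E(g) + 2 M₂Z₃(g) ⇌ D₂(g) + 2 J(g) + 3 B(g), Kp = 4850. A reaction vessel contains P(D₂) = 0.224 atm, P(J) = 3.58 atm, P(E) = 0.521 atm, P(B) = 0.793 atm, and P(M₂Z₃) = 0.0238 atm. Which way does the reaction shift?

at equilibrium

Qp = P(D₂)·P(J)²·P(B)³ / (P(E)·P(M₂Z₃)²) = (0.224)·(3.58)²·(0.793)³ / ((0.521)·(0.0238)²) = 4850
Qp = 4850 = Kp, so the system is already at equilibrium.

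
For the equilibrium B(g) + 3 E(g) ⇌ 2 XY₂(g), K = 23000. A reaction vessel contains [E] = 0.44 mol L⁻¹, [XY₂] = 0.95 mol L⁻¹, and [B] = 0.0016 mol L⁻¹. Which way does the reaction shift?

Q = [XY₂]² / ([B]·[E]³) = (0.95)² / ((0.0016)·(0.44)³) = 6600
Q = 6600 < K = 23000, so the forward reaction proceeds.

to the right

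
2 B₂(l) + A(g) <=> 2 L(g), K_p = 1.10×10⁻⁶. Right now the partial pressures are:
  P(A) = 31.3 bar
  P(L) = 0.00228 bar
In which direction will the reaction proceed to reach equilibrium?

forward (toward products)

(B₂ is a pure liquid — omitted from Q_p.)
Q_p = P(L)² / P(A) = (0.00228)² / (31.3) = 1.66×10⁻⁷
Q_p = 1.66×10⁻⁷ < K_p = 1.10×10⁻⁶, so the forward reaction proceeds.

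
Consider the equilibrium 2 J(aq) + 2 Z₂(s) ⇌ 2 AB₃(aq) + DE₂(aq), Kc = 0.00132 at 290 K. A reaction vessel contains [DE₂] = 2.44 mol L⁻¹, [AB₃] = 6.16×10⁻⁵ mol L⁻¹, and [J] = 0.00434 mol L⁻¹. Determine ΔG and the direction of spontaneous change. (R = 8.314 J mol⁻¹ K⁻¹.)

ΔG = -2.38 kJ/mol; the forward reaction is spontaneous

(Z₂ is a pure solid — omitted from Qc.)
Qc = [AB₃]²·[DE₂] / [J]² = (6.16×10⁻⁵)²·(2.44) / (0.00434)² = 4.92×10⁻⁴
ΔG = RT ln(Qc/Kc) = (8.314 J mol⁻¹ K⁻¹)(290 K) × ln(4.92×10⁻⁴/0.00132)
   = (2.411 kJ/mol)(-0.9869) = -2.38 kJ/mol
ΔG < 0, so the forward reaction is spontaneous (proceeds forward).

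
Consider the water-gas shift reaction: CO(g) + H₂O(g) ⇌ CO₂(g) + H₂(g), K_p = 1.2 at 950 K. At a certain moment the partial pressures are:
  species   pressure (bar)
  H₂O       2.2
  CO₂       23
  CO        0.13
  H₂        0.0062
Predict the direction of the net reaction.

in the forward direction

Q_p = P(CO₂)·P(H₂) / (P(CO)·P(H₂O)) = (23)·(0.0062) / ((0.13)·(2.2)) = 0.50
Q_p = 0.50 < K_p = 1.2, so the forward reaction proceeds.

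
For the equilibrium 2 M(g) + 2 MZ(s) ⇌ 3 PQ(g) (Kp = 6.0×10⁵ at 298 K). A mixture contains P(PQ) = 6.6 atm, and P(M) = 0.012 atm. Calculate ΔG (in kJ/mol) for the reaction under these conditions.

(MZ is a pure solid — omitted from Qp.)
Qp = P(PQ)³ / P(M)² = (6.6)³ / (0.012)² = 2.00×10⁶
ΔG = RT ln(Qp/Kp) = (8.314 J mol⁻¹ K⁻¹)(298 K) × ln(2.00×10⁶/6.0×10⁵)
   = (2.478 kJ/mol)(1.204) = 2.98 kJ/mol
ΔG > 0, so the forward reaction is non-spontaneous (proceeds in reverse).

ΔG = 2.98 kJ/mol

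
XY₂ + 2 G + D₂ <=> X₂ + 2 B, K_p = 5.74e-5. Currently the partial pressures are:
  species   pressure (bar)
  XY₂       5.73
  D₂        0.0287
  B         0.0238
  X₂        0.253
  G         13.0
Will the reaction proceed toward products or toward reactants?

to the right

Q_p = P(X₂)·P(B)² / (P(XY₂)·P(G)²·P(D₂)) = (0.253)·(0.0238)² / ((5.73)·(13.0)²·(0.0287)) = 5.16e-6
Q_p = 5.16e-6 < K_p = 5.74e-5, so the forward reaction proceeds.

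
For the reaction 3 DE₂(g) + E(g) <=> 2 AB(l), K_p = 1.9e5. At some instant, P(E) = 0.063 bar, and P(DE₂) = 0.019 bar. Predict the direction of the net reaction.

(AB is a pure liquid — omitted from Q_p.)
Q_p = 1 / (P(DE₂)³·P(E)) = 1 / ((0.019)³·(0.063)) = 2.3e6
Q_p = 2.3e6 > K_p = 1.9e5, so the reverse reaction proceeds.

reverse (toward reactants)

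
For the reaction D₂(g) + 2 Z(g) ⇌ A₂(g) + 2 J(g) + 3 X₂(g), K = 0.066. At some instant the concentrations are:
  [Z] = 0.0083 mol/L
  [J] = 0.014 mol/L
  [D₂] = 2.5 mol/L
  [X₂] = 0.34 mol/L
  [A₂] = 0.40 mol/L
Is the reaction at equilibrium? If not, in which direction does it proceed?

Q = [A₂]·[J]²·[X₂]³ / ([D₂]·[Z]²) = (0.40)·(0.014)²·(0.34)³ / ((2.5)·(0.0083)²) = 0.018
Q = 0.018 < K = 0.066, so the forward reaction proceeds.

in the forward direction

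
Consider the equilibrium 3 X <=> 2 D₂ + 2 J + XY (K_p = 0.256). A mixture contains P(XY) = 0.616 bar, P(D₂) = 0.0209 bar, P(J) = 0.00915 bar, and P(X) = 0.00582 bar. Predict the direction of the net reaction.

to the right

Q_p = P(D₂)²·P(J)²·P(XY) / P(X)³ = (0.0209)²·(0.00915)²·(0.616) / (0.00582)³ = 0.114
Q_p = 0.114 < K_p = 0.256, so the forward reaction proceeds.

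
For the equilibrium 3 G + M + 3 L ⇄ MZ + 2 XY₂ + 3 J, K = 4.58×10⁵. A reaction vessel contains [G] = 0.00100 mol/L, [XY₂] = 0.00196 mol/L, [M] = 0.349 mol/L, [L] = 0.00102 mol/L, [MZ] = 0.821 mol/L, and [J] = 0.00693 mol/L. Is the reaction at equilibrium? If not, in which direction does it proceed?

toward reactants

Q = [MZ]·[XY₂]²·[J]³ / ([G]³·[M]·[L]³) = (0.821)·(0.00196)²·(0.00693)³ / ((0.00100)³·(0.349)·(0.00102)³) = 2.83×10⁶
Q = 2.83×10⁶ > K = 4.58×10⁵, so the reverse reaction proceeds.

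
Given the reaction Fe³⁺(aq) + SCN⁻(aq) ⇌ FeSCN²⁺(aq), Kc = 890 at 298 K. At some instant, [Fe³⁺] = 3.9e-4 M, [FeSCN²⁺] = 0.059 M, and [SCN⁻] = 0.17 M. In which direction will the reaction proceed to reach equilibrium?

Qc = [FeSCN²⁺] / ([Fe³⁺]·[SCN⁻]) = (0.059) / ((3.9e-4)·(0.17)) = 890
Qc = 890 = Kc, so the system is already at equilibrium.

at equilibrium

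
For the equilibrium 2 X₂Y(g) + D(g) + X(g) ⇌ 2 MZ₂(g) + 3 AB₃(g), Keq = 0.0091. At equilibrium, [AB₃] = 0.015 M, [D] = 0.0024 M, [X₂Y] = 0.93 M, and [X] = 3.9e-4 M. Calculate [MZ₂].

At equilibrium, Keq = [MZ₂]²·[AB₃]³ / ([X₂Y]²·[D]·[X]) = 0.0091.
([MZ₂])²·(0.015)³ / ((0.93)²·(0.0024)·(3.9e-4)) = 0.0091
[MZ₂]² = 0.00218 ⇒ [MZ₂] = 0.047 M

[MZ₂] = 0.047 M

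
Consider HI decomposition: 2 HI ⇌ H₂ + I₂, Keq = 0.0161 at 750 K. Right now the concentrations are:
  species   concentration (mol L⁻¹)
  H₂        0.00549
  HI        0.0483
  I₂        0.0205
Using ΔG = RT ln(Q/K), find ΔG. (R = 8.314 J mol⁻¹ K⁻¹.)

ΔG = 6.84 kJ/mol

Q = [H₂]·[I₂] / [HI]² = (0.00549)·(0.0205) / (0.0483)² = 0.0482
ΔG = RT ln(Q/Keq) = (8.314 J mol⁻¹ K⁻¹)(750 K) × ln(0.0482/0.0161)
   = (6.236 kJ/mol)(1.097) = 6.84 kJ/mol
ΔG > 0, so the forward reaction is non-spontaneous (proceeds in reverse).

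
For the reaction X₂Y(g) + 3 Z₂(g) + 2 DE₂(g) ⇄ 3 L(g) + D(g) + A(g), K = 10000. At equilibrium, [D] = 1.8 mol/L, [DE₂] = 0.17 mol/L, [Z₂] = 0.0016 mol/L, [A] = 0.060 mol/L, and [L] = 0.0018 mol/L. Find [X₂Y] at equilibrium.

At equilibrium, K = [L]³·[D]·[A] / ([X₂Y]·[Z₂]³·[DE₂]²) = 10000.
(0.0018)³·(1.8)·(0.060) / (([X₂Y])·(0.0016)³·(0.17)²) = 10000
[X₂Y] = 5.32×10⁻⁴ = 5.3×10⁻⁴ mol/L

[X₂Y] = 5.3×10⁻⁴ mol/L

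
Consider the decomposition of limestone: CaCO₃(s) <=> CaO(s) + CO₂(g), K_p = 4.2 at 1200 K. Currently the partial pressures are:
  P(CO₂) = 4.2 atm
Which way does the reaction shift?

(CaCO₃, CaO are pure solids — omitted from Q_p.)
Q_p = P(CO₂) = 4.2
Q_p = 4.2 = K_p, so the system is already at equilibrium.

no net change (already at equilibrium)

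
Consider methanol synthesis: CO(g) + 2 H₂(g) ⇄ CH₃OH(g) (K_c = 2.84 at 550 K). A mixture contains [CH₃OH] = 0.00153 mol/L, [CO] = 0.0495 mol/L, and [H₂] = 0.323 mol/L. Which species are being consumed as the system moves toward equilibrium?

CO, H₂ (reactants)

Q_c = [CH₃OH] / ([CO]·[H₂]²) = (0.00153) / ((0.0495)·(0.323)²) = 0.296
Q_c = 0.296 < K_c = 2.84: net forward reaction.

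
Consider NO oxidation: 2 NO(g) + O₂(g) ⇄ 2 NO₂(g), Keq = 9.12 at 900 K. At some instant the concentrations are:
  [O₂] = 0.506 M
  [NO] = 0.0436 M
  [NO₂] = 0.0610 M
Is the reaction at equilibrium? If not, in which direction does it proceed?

to the right

Q = [NO₂]² / ([NO]²·[O₂]) = (0.0610)² / ((0.0436)²·(0.506)) = 3.87
Q = 3.87 < Keq = 9.12, so the forward reaction proceeds.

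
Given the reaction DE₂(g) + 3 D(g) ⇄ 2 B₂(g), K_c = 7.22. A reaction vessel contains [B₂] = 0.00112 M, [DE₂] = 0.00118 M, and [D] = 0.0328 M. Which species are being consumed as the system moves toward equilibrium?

Q_c = [B₂]² / ([DE₂]·[D]³) = (0.00112)² / ((0.00118)·(0.0328)³) = 30.1
Q_c = 30.1 > K_c = 7.22: net reverse reaction.

B₂ (products)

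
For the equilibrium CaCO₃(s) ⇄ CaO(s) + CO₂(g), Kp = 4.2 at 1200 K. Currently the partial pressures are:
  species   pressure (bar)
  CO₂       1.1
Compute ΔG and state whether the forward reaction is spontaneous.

ΔG = -13.4 kJ/mol; the forward reaction is spontaneous

(CaCO₃, CaO are pure solids — omitted from Qp.)
Qp = P(CO₂) = 1.10
ΔG = RT ln(Qp/Kp) = (8.314 J mol⁻¹ K⁻¹)(1200 K) × ln(1.10/4.2)
   = (9.977 kJ/mol)(-1.340) = -13.4 kJ/mol
ΔG < 0, so the forward reaction is spontaneous (proceeds forward).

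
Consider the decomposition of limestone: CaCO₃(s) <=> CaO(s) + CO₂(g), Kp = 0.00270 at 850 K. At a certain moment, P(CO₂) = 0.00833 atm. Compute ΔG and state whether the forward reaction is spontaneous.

ΔG = 7.96 kJ/mol; the forward reaction is non-spontaneous

(CaCO₃, CaO are pure solids — omitted from Qp.)
Qp = P(CO₂) = 0.00833
ΔG = RT ln(Qp/Kp) = (8.314 J mol⁻¹ K⁻¹)(850 K) × ln(0.00833/0.00270)
   = (7.067 kJ/mol)(1.127) = 7.96 kJ/mol
ΔG > 0, so the forward reaction is non-spontaneous (proceeds in reverse).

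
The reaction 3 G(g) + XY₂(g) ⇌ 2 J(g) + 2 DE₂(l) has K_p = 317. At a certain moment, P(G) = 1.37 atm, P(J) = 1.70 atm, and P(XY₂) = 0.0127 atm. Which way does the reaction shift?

toward products

(DE₂ is a pure liquid — omitted from Q_p.)
Q_p = P(J)² / (P(G)³·P(XY₂)) = (1.70)² / ((1.37)³·(0.0127)) = 88.5
Q_p = 88.5 < K_p = 317, so the forward reaction proceeds.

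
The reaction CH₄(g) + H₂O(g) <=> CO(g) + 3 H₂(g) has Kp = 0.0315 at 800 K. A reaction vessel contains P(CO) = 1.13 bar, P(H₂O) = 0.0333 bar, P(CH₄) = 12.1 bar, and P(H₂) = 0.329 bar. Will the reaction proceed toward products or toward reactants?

Qp = P(CO)·P(H₂)³ / (P(CH₄)·P(H₂O)) = (1.13)·(0.329)³ / ((12.1)·(0.0333)) = 0.0999
Qp = 0.0999 > Kp = 0.0315, so the reverse reaction proceeds.

reverse (toward reactants)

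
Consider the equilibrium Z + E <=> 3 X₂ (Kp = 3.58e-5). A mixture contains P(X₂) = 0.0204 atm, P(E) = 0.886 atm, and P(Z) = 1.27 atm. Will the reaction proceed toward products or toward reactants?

Qp = P(X₂)³ / (P(Z)·P(E)) = (0.0204)³ / ((1.27)·(0.886)) = 7.54e-6
Qp = 7.54e-6 < Kp = 3.58e-5, so the forward reaction proceeds.

toward products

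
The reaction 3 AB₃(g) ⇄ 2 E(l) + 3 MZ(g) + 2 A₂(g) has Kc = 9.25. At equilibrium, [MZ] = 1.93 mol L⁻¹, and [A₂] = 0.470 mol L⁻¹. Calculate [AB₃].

[AB₃] = 0.556 mol L⁻¹

(E is a pure liquid — omitted from Kc.)
At equilibrium, Kc = [MZ]³·[A₂]² / [AB₃]³ = 9.25.
(1.93)³·(0.470)² / ([AB₃])³ = 9.25
[AB₃]³ = 0.172 ⇒ [AB₃] = 0.556 mol L⁻¹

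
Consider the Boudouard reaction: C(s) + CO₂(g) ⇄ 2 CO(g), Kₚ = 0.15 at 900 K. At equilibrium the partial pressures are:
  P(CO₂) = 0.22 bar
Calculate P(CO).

(C is a pure solid — omitted from Kₚ.)
At equilibrium, Kₚ = P(CO)² / P(CO₂) = 0.15.
(P(CO))² / (0.22) = 0.15
P(CO)² = 0.0330 ⇒ P(CO) = 0.18 bar

P(CO) = 0.18 bar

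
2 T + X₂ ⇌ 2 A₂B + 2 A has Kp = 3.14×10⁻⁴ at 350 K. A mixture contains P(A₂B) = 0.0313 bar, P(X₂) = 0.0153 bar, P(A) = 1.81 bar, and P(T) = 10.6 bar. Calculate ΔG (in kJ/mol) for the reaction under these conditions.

Qp = P(A₂B)²·P(A)² / (P(T)²·P(X₂)) = (0.0313)²·(1.81)² / ((10.6)²·(0.0153)) = 0.00187
ΔG = RT ln(Qp/Kp) = (8.314 J mol⁻¹ K⁻¹)(350 K) × ln(0.00187/3.14×10⁻⁴)
   = (2.910 kJ/mol)(1.784) = 5.19 kJ/mol
ΔG > 0, so the forward reaction is non-spontaneous (proceeds in reverse).

ΔG = 5.19 kJ/mol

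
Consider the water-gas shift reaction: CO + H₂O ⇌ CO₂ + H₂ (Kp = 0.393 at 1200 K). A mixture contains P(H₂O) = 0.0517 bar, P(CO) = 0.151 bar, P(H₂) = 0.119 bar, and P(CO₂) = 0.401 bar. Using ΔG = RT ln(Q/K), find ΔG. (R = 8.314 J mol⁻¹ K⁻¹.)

Qp = P(CO₂)·P(H₂) / (P(CO)·P(H₂O)) = (0.401)·(0.119) / ((0.151)·(0.0517)) = 6.11
ΔG = RT ln(Qp/Kp) = (8.314 J mol⁻¹ K⁻¹)(1200 K) × ln(6.11/0.393)
   = (9.977 kJ/mol)(2.744) = 27.4 kJ/mol
ΔG > 0, so the forward reaction is non-spontaneous (proceeds in reverse).

ΔG = 27.4 kJ/mol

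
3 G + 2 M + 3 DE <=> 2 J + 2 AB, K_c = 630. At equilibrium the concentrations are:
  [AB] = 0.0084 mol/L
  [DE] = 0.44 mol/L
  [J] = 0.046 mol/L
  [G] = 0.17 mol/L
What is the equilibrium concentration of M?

At equilibrium, K_c = [J]²·[AB]² / ([G]³·[M]²·[DE]³) = 630.
(0.046)²·(0.0084)² / ((0.17)³·([M])²·(0.44)³) = 630
[M]² = 5.66e-7 ⇒ [M] = 7.5e-4 mol/L

[M] = 7.5e-4 mol/L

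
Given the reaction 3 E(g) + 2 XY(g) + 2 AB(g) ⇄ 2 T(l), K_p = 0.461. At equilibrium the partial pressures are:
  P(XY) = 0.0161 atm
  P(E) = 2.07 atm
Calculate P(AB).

(T is a pure liquid — omitted from K_p.)
At equilibrium, K_p = 1 / (P(E)³·P(XY)²·P(AB)²) = 0.461.
1 / ((2.07)³·(0.0161)²·(P(AB))²) = 0.461
P(AB)² = 943 ⇒ P(AB) = 30.7 atm

P(AB) = 30.7 atm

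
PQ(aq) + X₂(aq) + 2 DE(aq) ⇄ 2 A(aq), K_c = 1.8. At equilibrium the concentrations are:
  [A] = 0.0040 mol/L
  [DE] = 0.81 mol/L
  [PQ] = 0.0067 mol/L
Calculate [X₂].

At equilibrium, K_c = [A]² / ([PQ]·[X₂]·[DE]²) = 1.8.
(0.0040)² / ((0.0067)·([X₂])·(0.81)²) = 1.8
[X₂] = 0.00202 = 0.0020 mol/L

[X₂] = 0.0020 mol/L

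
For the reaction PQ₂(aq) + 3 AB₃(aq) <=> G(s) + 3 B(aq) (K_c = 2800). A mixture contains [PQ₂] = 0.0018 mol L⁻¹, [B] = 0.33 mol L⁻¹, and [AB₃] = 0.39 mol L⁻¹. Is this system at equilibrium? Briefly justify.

(G is a pure solid — omitted from Q_c.)
Q_c = [B]³ / ([PQ₂]·[AB₃]³) = (0.33)³ / ((0.0018)·(0.39)³) = 340
Q_c = 340 < K_c = 2800: net forward reaction.

no; Q < K, reaction proceeds forward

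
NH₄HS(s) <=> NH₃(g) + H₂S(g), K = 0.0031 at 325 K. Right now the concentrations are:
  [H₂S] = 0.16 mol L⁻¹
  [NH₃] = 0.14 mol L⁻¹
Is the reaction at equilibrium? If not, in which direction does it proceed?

reverse (toward reactants)

(NH₄HS is a pure solid — omitted from Q.)
Q = [NH₃]·[H₂S] = (0.14)·(0.16) = 0.022
Q = 0.022 > K = 0.0031, so the reverse reaction proceeds.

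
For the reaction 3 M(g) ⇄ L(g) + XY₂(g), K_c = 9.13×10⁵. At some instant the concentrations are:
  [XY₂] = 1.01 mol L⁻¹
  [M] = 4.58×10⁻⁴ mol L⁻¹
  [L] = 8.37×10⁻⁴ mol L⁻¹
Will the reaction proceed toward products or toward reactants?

Q_c = [L]·[XY₂] / [M]³ = (8.37×10⁻⁴)·(1.01) / (4.58×10⁻⁴)³ = 8.80×10⁶
Q_c = 8.80×10⁶ > K_c = 9.13×10⁵, so the reverse reaction proceeds.

to the left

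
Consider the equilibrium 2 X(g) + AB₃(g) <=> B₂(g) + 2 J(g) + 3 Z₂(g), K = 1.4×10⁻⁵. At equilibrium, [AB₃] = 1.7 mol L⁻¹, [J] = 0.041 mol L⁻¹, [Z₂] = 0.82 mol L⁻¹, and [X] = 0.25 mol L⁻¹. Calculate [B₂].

[B₂] = 0.0016 mol L⁻¹

At equilibrium, K = [B₂]·[J]²·[Z₂]³ / ([X]²·[AB₃]) = 1.4×10⁻⁵.
([B₂])·(0.041)²·(0.82)³ / ((0.25)²·(1.7)) = 1.4×10⁻⁵
[B₂] = 0.00160 = 0.0016 mol L⁻¹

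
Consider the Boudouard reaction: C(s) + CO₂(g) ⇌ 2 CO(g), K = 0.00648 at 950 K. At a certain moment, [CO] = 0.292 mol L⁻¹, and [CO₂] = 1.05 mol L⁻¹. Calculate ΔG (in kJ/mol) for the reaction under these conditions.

ΔG = 20.0 kJ/mol

(C is a pure solid — omitted from Q.)
Q = [CO]² / [CO₂] = (0.292)² / (1.05) = 0.0812
ΔG = RT ln(Q/K) = (8.314 J mol⁻¹ K⁻¹)(950 K) × ln(0.0812/0.00648)
   = (7.898 kJ/mol)(2.528) = 20.0 kJ/mol
ΔG > 0, so the forward reaction is non-spontaneous (proceeds in reverse).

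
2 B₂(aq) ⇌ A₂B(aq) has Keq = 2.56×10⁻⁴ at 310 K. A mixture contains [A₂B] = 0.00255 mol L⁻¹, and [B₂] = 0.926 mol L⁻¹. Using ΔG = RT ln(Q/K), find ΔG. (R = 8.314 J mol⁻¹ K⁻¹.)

Q = [A₂B] / [B₂]² = (0.00255) / (0.926)² = 0.00297
ΔG = RT ln(Q/Keq) = (8.314 J mol⁻¹ K⁻¹)(310 K) × ln(0.00297/2.56×10⁻⁴)
   = (2.577 kJ/mol)(2.451) = 6.32 kJ/mol
ΔG > 0, so the forward reaction is non-spontaneous (proceeds in reverse).

ΔG = 6.32 kJ/mol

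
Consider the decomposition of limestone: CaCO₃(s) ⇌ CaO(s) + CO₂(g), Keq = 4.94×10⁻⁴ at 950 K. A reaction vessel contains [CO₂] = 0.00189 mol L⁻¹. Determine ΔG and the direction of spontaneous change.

ΔG = 10.6 kJ/mol; the forward reaction is non-spontaneous

(CaCO₃, CaO are pure solids — omitted from Q.)
Q = [CO₂] = 0.00189
ΔG = RT ln(Q/Keq) = (8.314 J mol⁻¹ K⁻¹)(950 K) × ln(0.00189/4.94×10⁻⁴)
   = (7.898 kJ/mol)(1.342) = 10.6 kJ/mol
ΔG > 0, so the forward reaction is non-spontaneous (proceeds in reverse).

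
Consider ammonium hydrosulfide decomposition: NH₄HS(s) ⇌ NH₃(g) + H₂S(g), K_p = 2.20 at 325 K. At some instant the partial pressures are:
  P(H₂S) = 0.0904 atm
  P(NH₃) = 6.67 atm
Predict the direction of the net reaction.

toward products

(NH₄HS is a pure solid — omitted from Q_p.)
Q_p = P(NH₃)·P(H₂S) = (6.67)·(0.0904) = 0.603
Q_p = 0.603 < K_p = 2.20, so the forward reaction proceeds.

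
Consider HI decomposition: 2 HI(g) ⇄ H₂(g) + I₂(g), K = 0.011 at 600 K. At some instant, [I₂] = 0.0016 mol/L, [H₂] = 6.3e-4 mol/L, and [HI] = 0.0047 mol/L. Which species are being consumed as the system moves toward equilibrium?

H₂, I₂ (products)

Q = [H₂]·[I₂] / [HI]² = (6.3e-4)·(0.0016) / (0.0047)² = 0.046
Q = 0.046 > K = 0.011: net reverse reaction.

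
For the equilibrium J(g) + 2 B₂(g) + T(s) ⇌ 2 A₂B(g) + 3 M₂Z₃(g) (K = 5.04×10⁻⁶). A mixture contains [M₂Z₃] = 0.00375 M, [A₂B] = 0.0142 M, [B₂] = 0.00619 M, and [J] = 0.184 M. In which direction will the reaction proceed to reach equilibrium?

to the right

(T is a pure solid — omitted from Q.)
Q = [A₂B]²·[M₂Z₃]³ / ([J]·[B₂]²) = (0.0142)²·(0.00375)³ / ((0.184)·(0.00619)²) = 1.51×10⁻⁶
Q = 1.51×10⁻⁶ < K = 5.04×10⁻⁶, so the forward reaction proceeds.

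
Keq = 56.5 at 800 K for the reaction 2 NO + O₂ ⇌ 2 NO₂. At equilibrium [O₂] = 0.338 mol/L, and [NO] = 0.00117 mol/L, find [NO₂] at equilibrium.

At equilibrium, Keq = [NO₂]² / ([NO]²·[O₂]) = 56.5.
([NO₂])² / ((0.00117)²·(0.338)) = 56.5
[NO₂]² = 2.61×10⁻⁵ ⇒ [NO₂] = 0.00511 mol/L

[NO₂] = 0.00511 mol/L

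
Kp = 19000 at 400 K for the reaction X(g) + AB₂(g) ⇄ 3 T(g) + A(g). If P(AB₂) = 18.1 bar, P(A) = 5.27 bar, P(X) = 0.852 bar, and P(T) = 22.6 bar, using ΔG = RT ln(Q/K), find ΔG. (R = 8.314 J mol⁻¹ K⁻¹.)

ΔG = -5.23 kJ/mol

Qp = P(T)³·P(A) / (P(X)·P(AB₂)) = (22.6)³·(5.27) / ((0.852)·(18.1)) = 3940
ΔG = RT ln(Qp/Kp) = (8.314 J mol⁻¹ K⁻¹)(400 K) × ln(3940/19000)
   = (3.326 kJ/mol)(-1.573) = -5.23 kJ/mol
ΔG < 0, so the forward reaction is spontaneous (proceeds forward).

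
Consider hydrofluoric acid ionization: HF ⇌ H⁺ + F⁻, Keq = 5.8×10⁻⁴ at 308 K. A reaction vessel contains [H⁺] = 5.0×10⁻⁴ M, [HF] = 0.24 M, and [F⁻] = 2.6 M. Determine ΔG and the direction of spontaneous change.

ΔG = 5.72 kJ/mol; the forward reaction is non-spontaneous

Q = [H⁺]·[F⁻] / [HF] = (5.0×10⁻⁴)·(2.6) / (0.24) = 0.00542
ΔG = RT ln(Q/Keq) = (8.314 J mol⁻¹ K⁻¹)(308 K) × ln(0.00542/5.8×10⁻⁴)
   = (2.561 kJ/mol)(2.235) = 5.72 kJ/mol
ΔG > 0, so the forward reaction is non-spontaneous (proceeds in reverse).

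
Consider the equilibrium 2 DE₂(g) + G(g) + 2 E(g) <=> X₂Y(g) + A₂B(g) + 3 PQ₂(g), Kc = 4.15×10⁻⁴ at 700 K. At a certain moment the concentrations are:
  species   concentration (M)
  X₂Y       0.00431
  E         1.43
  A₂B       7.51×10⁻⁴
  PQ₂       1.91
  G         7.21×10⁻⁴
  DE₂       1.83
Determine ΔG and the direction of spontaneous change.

ΔG = 14.0 kJ/mol; the forward reaction is non-spontaneous

Qc = [X₂Y]·[A₂B]·[PQ₂]³ / ([DE₂]²·[G]·[E]²) = (0.00431)·(7.51×10⁻⁴)·(1.91)³ / ((1.83)²·(7.21×10⁻⁴)·(1.43)²) = 0.00457
ΔG = RT ln(Qc/Kc) = (8.314 J mol⁻¹ K⁻¹)(700 K) × ln(0.00457/4.15×10⁻⁴)
   = (5.820 kJ/mol)(2.399) = 14.0 kJ/mol
ΔG > 0, so the forward reaction is non-spontaneous (proceeds in reverse).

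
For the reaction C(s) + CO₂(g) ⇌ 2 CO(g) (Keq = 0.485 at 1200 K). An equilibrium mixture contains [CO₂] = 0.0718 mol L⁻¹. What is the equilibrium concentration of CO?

[CO] = 0.187 mol L⁻¹

(C is a pure solid — omitted from Keq.)
At equilibrium, Keq = [CO]² / [CO₂] = 0.485.
([CO])² / (0.0718) = 0.485
[CO]² = 0.0348 ⇒ [CO] = 0.187 mol L⁻¹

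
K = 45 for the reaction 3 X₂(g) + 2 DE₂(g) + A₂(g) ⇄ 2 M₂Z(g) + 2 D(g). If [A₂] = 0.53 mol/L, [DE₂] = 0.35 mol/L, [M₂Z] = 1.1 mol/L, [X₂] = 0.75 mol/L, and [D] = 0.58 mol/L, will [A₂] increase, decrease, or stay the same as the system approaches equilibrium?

Q = [M₂Z]²·[D]² / ([X₂]³·[DE₂]²·[A₂]) = (1.1)²·(0.58)² / ((0.75)³·(0.35)²·(0.53)) = 15
Q = 15 < K = 45: net forward reaction.
A₂ is a reactant, so it decreases.

decrease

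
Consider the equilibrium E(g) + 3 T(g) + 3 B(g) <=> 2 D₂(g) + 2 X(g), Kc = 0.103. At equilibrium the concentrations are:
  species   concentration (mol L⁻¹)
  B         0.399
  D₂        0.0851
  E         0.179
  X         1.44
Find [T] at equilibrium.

[T] = 2.34 mol L⁻¹

At equilibrium, Kc = [D₂]²·[X]² / ([E]·[T]³·[B]³) = 0.103.
(0.0851)²·(1.44)² / ((0.179)·([T])³·(0.399)³) = 0.103
[T]³ = 12.8 ⇒ [T] = 2.34 mol L⁻¹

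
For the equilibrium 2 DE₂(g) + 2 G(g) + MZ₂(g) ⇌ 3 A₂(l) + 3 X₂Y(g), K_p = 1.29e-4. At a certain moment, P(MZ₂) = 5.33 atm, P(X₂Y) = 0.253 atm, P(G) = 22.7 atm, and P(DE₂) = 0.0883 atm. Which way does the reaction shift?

(A₂ is a pure liquid — omitted from Q_p.)
Q_p = P(X₂Y)³ / (P(DE₂)²·P(G)²·P(MZ₂)) = (0.253)³ / ((0.0883)²·(22.7)²·(5.33)) = 7.56e-4
Q_p = 7.56e-4 > K_p = 1.29e-4, so the reverse reaction proceeds.

reverse (toward reactants)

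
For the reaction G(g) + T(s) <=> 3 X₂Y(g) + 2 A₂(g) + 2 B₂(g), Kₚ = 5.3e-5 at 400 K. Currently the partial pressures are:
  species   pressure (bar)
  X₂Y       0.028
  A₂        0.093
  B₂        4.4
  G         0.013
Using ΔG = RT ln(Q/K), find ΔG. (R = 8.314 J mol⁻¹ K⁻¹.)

(T is a pure solid — omitted from Qₚ.)
Qₚ = P(X₂Y)³·P(A₂)²·P(B₂)² / P(G) = (0.028)³·(0.093)²·(4.4)² / (0.013) = 2.83e-4
ΔG = RT ln(Qₚ/Kₚ) = (8.314 J mol⁻¹ K⁻¹)(400 K) × ln(2.83e-4/5.3e-5)
   = (3.326 kJ/mol)(1.675) = 5.57 kJ/mol
ΔG > 0, so the forward reaction is non-spontaneous (proceeds in reverse).

ΔG = 5.57 kJ/mol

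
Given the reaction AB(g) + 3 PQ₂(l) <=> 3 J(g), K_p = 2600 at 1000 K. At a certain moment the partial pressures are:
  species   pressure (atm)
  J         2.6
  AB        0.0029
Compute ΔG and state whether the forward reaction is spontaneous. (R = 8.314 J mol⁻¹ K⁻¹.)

ΔG = 7.04 kJ/mol; the forward reaction is non-spontaneous

(PQ₂ is a pure liquid — omitted from Q_p.)
Q_p = P(J)³ / P(AB) = (2.6)³ / (0.0029) = 6060
ΔG = RT ln(Q_p/K_p) = (8.314 J mol⁻¹ K⁻¹)(1000 K) × ln(6060/2600)
   = (8.314 kJ/mol)(0.8462) = 7.04 kJ/mol
ΔG > 0, so the forward reaction is non-spontaneous (proceeds in reverse).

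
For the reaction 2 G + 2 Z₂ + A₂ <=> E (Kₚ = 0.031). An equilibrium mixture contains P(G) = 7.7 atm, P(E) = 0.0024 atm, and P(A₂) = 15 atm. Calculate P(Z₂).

At equilibrium, Kₚ = P(E) / (P(G)²·P(Z₂)²·P(A₂)) = 0.031.
(0.0024) / ((7.7)²·(P(Z₂))²·(15)) = 0.031
P(Z₂)² = 8.71×10⁻⁵ ⇒ P(Z₂) = 0.0093 atm

P(Z₂) = 0.0093 atm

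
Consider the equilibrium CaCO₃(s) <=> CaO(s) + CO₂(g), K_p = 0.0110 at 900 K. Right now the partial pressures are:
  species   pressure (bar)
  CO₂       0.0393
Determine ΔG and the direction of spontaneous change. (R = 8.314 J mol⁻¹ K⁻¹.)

(CaCO₃, CaO are pure solids — omitted from Q_p.)
Q_p = P(CO₂) = 0.0393
ΔG = RT ln(Q_p/K_p) = (8.314 J mol⁻¹ K⁻¹)(900 K) × ln(0.0393/0.0110)
   = (7.483 kJ/mol)(1.273) = 9.53 kJ/mol
ΔG > 0, so the forward reaction is non-spontaneous (proceeds in reverse).

ΔG = 9.53 kJ/mol; the forward reaction is non-spontaneous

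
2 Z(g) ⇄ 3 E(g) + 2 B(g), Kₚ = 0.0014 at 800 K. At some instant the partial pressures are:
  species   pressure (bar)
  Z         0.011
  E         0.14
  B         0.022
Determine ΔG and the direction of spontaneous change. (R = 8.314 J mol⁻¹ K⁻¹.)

ΔG = 13.7 kJ/mol; the forward reaction is non-spontaneous

Qₚ = P(E)³·P(B)² / P(Z)² = (0.14)³·(0.022)² / (0.011)² = 0.0110
ΔG = RT ln(Qₚ/Kₚ) = (8.314 J mol⁻¹ K⁻¹)(800 K) × ln(0.0110/0.0014)
   = (6.651 kJ/mol)(2.061) = 13.7 kJ/mol
ΔG > 0, so the forward reaction is non-spontaneous (proceeds in reverse).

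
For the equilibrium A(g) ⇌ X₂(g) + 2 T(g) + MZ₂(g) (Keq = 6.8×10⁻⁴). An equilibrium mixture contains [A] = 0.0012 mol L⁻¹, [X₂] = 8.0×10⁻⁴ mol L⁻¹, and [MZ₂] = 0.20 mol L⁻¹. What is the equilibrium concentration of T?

At equilibrium, Keq = [X₂]·[T]²·[MZ₂] / [A] = 6.8×10⁻⁴.
(8.0×10⁻⁴)·([T])²·(0.20) / (0.0012) = 6.8×10⁻⁴
[T]² = 0.00510 ⇒ [T] = 0.071 mol L⁻¹

[T] = 0.071 mol L⁻¹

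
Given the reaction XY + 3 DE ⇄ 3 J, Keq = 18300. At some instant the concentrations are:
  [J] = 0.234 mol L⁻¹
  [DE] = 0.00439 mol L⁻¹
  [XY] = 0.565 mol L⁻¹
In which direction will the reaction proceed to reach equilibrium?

to the left

Q = [J]³ / ([XY]·[DE]³) = (0.234)³ / ((0.565)·(0.00439)³) = 2.68×10⁵
Q = 2.68×10⁵ > Keq = 18300, so the reverse reaction proceeds.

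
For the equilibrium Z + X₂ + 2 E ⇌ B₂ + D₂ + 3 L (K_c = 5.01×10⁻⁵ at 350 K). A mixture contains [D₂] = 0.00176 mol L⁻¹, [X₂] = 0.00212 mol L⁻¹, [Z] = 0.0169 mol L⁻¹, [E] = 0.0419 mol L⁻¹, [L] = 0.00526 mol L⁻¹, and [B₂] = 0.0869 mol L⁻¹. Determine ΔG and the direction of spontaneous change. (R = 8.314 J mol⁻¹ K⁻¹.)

ΔG = 5.69 kJ/mol; the forward reaction is non-spontaneous

Q_c = [B₂]·[D₂]·[L]³ / ([Z]·[X₂]·[E]²) = (0.0869)·(0.00176)·(0.00526)³ / ((0.0169)·(0.00212)·(0.0419)²) = 3.54×10⁻⁴
ΔG = RT ln(Q_c/K_c) = (8.314 J mol⁻¹ K⁻¹)(350 K) × ln(3.54×10⁻⁴/5.01×10⁻⁵)
   = (2.910 kJ/mol)(1.955) = 5.69 kJ/mol
ΔG > 0, so the forward reaction is non-spontaneous (proceeds in reverse).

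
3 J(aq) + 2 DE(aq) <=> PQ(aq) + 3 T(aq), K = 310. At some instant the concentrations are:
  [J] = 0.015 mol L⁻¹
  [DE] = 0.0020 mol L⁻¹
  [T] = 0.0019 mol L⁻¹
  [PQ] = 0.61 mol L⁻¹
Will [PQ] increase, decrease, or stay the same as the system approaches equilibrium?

stay the same

Q = [PQ]·[T]³ / ([J]³·[DE]²) = (0.61)·(0.0019)³ / ((0.015)³·(0.0020)²) = 310
Q = 310 = K; the system is at equilibrium.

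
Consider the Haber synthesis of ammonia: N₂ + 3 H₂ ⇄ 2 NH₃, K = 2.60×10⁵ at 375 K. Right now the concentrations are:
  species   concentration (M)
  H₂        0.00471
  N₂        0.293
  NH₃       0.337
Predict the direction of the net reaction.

Q = [NH₃]² / ([N₂]·[H₂]³) = (0.337)² / ((0.293)·(0.00471)³) = 3.71×10⁶
Q = 3.71×10⁶ > K = 2.60×10⁵, so the reverse reaction proceeds.

toward reactants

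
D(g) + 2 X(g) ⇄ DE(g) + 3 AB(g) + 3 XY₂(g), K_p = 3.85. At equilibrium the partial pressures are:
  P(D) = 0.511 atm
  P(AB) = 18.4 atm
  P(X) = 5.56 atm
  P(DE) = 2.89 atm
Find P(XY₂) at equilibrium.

At equilibrium, K_p = P(DE)·P(AB)³·P(XY₂)³ / (P(D)·P(X)²) = 3.85.
(2.89)·(18.4)³·(P(XY₂))³ / ((0.511)·(5.56)²) = 3.85
P(XY₂)³ = 0.00338 ⇒ P(XY₂) = 0.150 atm

P(XY₂) = 0.150 atm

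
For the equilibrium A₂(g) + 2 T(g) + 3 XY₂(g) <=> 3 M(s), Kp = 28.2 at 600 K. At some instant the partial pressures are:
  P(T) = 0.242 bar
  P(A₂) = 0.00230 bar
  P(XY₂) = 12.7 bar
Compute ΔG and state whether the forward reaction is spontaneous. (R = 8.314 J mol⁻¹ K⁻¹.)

ΔG = -10.2 kJ/mol; the forward reaction is spontaneous

(M is a pure solid — omitted from Qp.)
Qp = 1 / (P(A₂)·P(T)²·P(XY₂)³) = 1 / ((0.00230)·(0.242)²·(12.7)³) = 3.62
ΔG = RT ln(Qp/Kp) = (8.314 J mol⁻¹ K⁻¹)(600 K) × ln(3.62/28.2)
   = (4.988 kJ/mol)(-2.053) = -10.2 kJ/mol
ΔG < 0, so the forward reaction is spontaneous (proceeds forward).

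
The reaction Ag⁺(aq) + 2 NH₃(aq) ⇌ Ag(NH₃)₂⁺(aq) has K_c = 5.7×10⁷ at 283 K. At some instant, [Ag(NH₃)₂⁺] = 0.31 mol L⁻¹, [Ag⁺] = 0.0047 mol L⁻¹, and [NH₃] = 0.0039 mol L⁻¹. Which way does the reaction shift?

in the forward direction

Q_c = [Ag(NH₃)₂⁺] / ([Ag⁺]·[NH₃]²) = (0.31) / ((0.0047)·(0.0039)²) = 4.3×10⁶
Q_c = 4.3×10⁶ < K_c = 5.7×10⁷, so the forward reaction proceeds.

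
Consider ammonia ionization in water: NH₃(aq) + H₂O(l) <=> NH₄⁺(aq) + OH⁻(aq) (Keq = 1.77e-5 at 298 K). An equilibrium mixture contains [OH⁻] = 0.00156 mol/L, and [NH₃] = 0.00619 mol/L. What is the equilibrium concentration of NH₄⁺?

(H₂O is a pure liquid — omitted from Keq.)
At equilibrium, Keq = [NH₄⁺]·[OH⁻] / [NH₃] = 1.77e-5.
([NH₄⁺])·(0.00156) / (0.00619) = 1.77e-5
[NH₄⁺] = 7.02e-5 mol/L

[NH₄⁺] = 7.02e-5 mol/L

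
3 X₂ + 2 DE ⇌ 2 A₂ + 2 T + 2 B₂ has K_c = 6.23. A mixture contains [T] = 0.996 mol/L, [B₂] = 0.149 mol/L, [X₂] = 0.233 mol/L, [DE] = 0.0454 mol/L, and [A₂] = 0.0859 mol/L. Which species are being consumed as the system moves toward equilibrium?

none (at equilibrium)

Q_c = [A₂]²·[T]²·[B₂]² / ([X₂]³·[DE]²) = (0.0859)²·(0.996)²·(0.149)² / ((0.233)³·(0.0454)²) = 6.23
Q_c = 6.23 = K_c; the system is at equilibrium.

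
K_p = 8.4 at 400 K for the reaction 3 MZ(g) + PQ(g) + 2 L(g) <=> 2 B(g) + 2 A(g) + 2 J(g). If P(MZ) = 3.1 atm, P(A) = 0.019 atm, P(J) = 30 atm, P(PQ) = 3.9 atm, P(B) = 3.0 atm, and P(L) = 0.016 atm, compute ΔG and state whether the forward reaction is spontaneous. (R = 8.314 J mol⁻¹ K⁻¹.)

ΔG = 8.18 kJ/mol; the forward reaction is non-spontaneous

Q_p = P(B)²·P(A)²·P(J)² / (P(MZ)³·P(PQ)·P(L)²) = (3.0)²·(0.019)²·(30)² / ((3.1)³·(3.9)·(0.016)²) = 98.3
ΔG = RT ln(Q_p/K_p) = (8.314 J mol⁻¹ K⁻¹)(400 K) × ln(98.3/8.4)
   = (3.326 kJ/mol)(2.460) = 8.18 kJ/mol
ΔG > 0, so the forward reaction is non-spontaneous (proceeds in reverse).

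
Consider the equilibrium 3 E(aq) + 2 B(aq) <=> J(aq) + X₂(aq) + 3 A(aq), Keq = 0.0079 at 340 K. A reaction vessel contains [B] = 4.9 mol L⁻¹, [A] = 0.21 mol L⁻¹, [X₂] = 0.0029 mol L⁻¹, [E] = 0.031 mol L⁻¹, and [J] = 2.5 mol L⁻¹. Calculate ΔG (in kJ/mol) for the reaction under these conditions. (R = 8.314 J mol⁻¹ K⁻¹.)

Q = [J]·[X₂]·[A]³ / ([E]³·[B]²) = (2.5)·(0.0029)·(0.21)³ / ((0.031)³·(4.9)²) = 0.0939
ΔG = RT ln(Q/Keq) = (8.314 J mol⁻¹ K⁻¹)(340 K) × ln(0.0939/0.0079)
   = (2.827 kJ/mol)(2.475) = 7.00 kJ/mol
ΔG > 0, so the forward reaction is non-spontaneous (proceeds in reverse).

ΔG = 7.00 kJ/mol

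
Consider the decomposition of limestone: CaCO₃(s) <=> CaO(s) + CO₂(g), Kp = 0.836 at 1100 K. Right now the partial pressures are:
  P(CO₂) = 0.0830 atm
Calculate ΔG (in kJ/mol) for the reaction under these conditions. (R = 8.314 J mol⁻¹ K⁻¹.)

ΔG = -21.1 kJ/mol

(CaCO₃, CaO are pure solids — omitted from Qp.)
Qp = P(CO₂) = 0.0830
ΔG = RT ln(Qp/Kp) = (8.314 J mol⁻¹ K⁻¹)(1100 K) × ln(0.0830/0.836)
   = (9.145 kJ/mol)(-2.310) = -21.1 kJ/mol
ΔG < 0, so the forward reaction is spontaneous (proceeds forward).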